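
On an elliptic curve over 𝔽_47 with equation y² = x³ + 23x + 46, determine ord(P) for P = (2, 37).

2P: tangent at (2, 37): λ = (3·2² + 23)/(2·37) ≡ 35/27. 27⁻¹ ≡ 7 (mod 47) since 27·7 = 189 ≡ 1, so λ ≡ 35·7 ≡ 10.
  x = λ² - 2 - 2 = 100 - 4 ≡ 2; y = λ·(2 - 2) - 37 ≡ 10. → (2, 10)
3P: (2, 10) + (2, 37): same x and y₁ ≡ -y₂, so the sum is 𝒪.
3P = 𝒪, so the order is 3.

3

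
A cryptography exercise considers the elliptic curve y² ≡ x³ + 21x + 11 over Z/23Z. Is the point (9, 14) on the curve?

y² = 14² ≡ 12; x³ + 21x + 11 = 929 ≡ 9 (mod 23). 12 ≠ 9.

no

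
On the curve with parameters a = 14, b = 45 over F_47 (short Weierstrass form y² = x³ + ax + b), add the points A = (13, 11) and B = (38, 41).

(20, 37)

(13, 11) + (38, 41). λ = (41 - 11)/(38 - 13) ≡ 30/25 mod 47. 25⁻¹ ≡ 32 (mod 47), so λ ≡ 20.
  x = λ² - 13 - 38 = 400 - 51 ≡ 20; y = λ·(13 - 20) - 11 ≡ 37. → (20, 37)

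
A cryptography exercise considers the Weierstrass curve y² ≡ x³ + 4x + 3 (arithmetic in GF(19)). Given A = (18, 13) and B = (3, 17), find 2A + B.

O

First 2A:
Repeated addition: build up to 2A.
2A: tangent at (18, 13): λ = (3·18² + 4)/(2·13) ≡ 7/7. 7⁻¹ ≡ 11 (mod 19) since 7·11 = 77 ≡ 1, so λ ≡ 7·11 ≡ 1.
  x = λ² - 18 - 18 = 1 - 36 ≡ 3; y = λ·(18 - 3) - 13 ≡ 2. → (3, 2)
2A = (3, 2).
Finally 2A + B:
(3, 2) + (3, 17): same x and y₁ ≡ -y₂, so the sum is O.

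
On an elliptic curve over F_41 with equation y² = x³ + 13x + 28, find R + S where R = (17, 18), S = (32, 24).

(17, 18) + (32, 24). λ = (24 - 18)/(32 - 17) ≡ 6/15 mod 41. 15⁻¹ ≡ 11 (mod 41), so λ ≡ 25.
  x = λ² - 17 - 32 = 625 - 49 ≡ 2; y = λ·(17 - 2) - 18 ≡ 29. → (2, 29)

(2, 29)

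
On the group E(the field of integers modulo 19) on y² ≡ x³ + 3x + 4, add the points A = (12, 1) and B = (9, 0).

(12, 1) + (9, 0). λ = (0 - 1)/(9 - 12) ≡ 18/16 mod 19. 16⁻¹ ≡ 6 (mod 19), so λ ≡ 13.
  x = λ² - 12 - 9 = 169 - 21 ≡ 15; y = λ·(12 - 15) - 1 ≡ 17. → (15, 17)

(15, 17)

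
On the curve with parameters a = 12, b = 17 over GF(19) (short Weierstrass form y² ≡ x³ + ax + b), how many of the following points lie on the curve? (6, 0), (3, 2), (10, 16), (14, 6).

(6, 0): 0² ≡ 0, rhs ≡ 1 → off.
(3, 2): 2² ≡ 4, rhs ≡ 4 → on.
(10, 16): 16² ≡ 9, rhs ≡ 16 → off.
(14, 6): 6² ≡ 17, rhs ≡ 3 → off.

1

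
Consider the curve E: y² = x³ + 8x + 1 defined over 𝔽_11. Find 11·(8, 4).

Write P = (8, 4).
Double-and-add on 11 = (1011)₂. Start with P = (8, 4) for the leading 1-bit.
double: tangent at (8, 4): λ = (3·8² + 8)/(2·4) ≡ 2/8. 8⁻¹ ≡ 7 (mod 11) since 8·7 = 56 ≡ 1, so λ ≡ 2·7 ≡ 3.
  x = λ² - 8 - 8 = 9 - 16 ≡ 4; y = λ·(8 - 4) - 4 ≡ 8. → (4, 8)
double: tangent at (4, 8): λ = (3·4² + 8)/(2·8) ≡ 1/5. 5⁻¹ ≡ 9 (mod 11), so λ ≡ 1·9 ≡ 9.
  x = λ² - 4 - 4 = 81 - 8 ≡ 7; y = λ·(4 - 7) - 8 ≡ 9. → (7, 9)
add P: (7, 9) + (8, 4). λ = (4 - 9)/(8 - 7) ≡ 6/1 mod 11. 1⁻¹ ≡ 1 (mod 11), so λ ≡ 6.
  x = λ² - 7 - 8 = 36 - 15 ≡ 10; y = λ·(7 - 10) - 9 ≡ 6. → (10, 6)
double: tangent at (10, 6): λ = (3·10² + 8)/(2·6) ≡ 0/1. 1⁻¹ ≡ 1 (mod 11), so λ ≡ 0·1 ≡ 0.
  x = λ² - 10 - 10 = 0 - 20 ≡ 2; y = λ·(10 - 2) - 6 ≡ 5. → (2, 5)
add P: (2, 5) + (8, 4). λ = (4 - 5)/(8 - 2) ≡ 10/6 mod 11. 6⁻¹ ≡ 2 (mod 11), so λ ≡ 9.
  x = λ² - 2 - 8 = 81 - 10 ≡ 5; y = λ·(2 - 5) - 5 ≡ 1. → (5, 1)

(5, 1)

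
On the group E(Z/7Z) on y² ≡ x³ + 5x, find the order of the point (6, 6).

2P: tangent at (6, 6): λ = (3·6² + 5)/(2·6) ≡ 1/5. 5⁻¹ ≡ 3 (mod 7), so λ ≡ 1·3 ≡ 3.
  x = λ² - 6 - 6 = 9 - 12 ≡ 4; y = λ·(6 - 4) - 6 ≡ 0. → (4, 0)
3P: (4, 0) + (6, 6). λ = (6 - 0)/(6 - 4) ≡ 6/2 mod 7. 2⁻¹ ≡ 4 (mod 7), so λ ≡ 3.
  x = λ² - 4 - 6 = 9 - 10 ≡ 6; y = λ·(4 - 6) - 0 ≡ 1. → (6, 1)
4P: (6, 1) + (6, 6): same x and y₁ ≡ -y₂, so the sum is O.
4P = O, so the order is 4.

4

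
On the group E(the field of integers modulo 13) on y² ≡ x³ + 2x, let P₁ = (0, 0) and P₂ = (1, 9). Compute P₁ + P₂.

(0, 0) + (1, 9). λ = (9 - 0)/(1 - 0) ≡ 9/1 mod 13. 1⁻¹ ≡ 1 (mod 13) since 1·1 = 1 ≡ 1, so λ ≡ 9.
  x = λ² - 0 - 1 = 81 - 1 ≡ 2; y = λ·(0 - 2) - 0 ≡ 8. → (2, 8)

(2, 8)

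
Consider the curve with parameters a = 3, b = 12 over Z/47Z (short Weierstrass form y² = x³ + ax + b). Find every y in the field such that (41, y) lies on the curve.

none

x³ + 3x + 12 = 69056 ≡ 13 (mod 47).
13 is a non-residue mod 47; no y exists.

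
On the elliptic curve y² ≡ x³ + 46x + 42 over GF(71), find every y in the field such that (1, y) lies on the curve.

x³ + 46x + 42 = 89 ≡ 18 (mod 71).
Square roots of 18 mod 71: 35 and 36 (since 35² = 1225 ≡ 18).

35, 36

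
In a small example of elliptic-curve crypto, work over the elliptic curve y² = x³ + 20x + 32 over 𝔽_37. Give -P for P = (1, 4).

(1, 33)

-(1, 4) = (1, -4 mod 37) = (1, 33).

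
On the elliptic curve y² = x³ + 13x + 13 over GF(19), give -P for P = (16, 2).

(16, 17)

-(16, 2) = (16, -2 mod 19) = (16, 17).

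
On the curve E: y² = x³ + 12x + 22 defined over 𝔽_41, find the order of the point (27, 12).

2P: tangent at (27, 12): λ = (3·27² + 12)/(2·12) ≡ 26/24. 24⁻¹ ≡ 12 (mod 41), so λ ≡ 26·12 ≡ 25.
  x = λ² - 27 - 27 = 625 - 54 ≡ 38; y = λ·(27 - 38) - 12 ≡ 0. → (38, 0)
3P: (38, 0) + (27, 12). λ = (12 - 0)/(27 - 38) ≡ 12/30 mod 41. 30⁻¹ ≡ 26 (mod 41), so λ ≡ 25.
  x = λ² - 38 - 27 = 625 - 65 ≡ 27; y = λ·(38 - 27) - 0 ≡ 29. → (27, 29)
4P: (27, 29) + (27, 12): same x and y₁ ≡ -y₂, so the sum is ∞.
4P = ∞, so the order is 4.

4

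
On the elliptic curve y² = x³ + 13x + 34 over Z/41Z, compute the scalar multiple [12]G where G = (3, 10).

O

Repeated addition: build up to 12G.
2G: tangent at (3, 10): λ = (3·3² + 13)/(2·10) ≡ 40/20. 20⁻¹ ≡ 39 (mod 41), so λ ≡ 40·39 ≡ 2.
  x = λ² - 3 - 3 = 4 - 6 ≡ 39; y = λ·(3 - 39) - 10 ≡ 0. → (39, 0)
3G: (39, 0) + (3, 10). λ = (10 - 0)/(3 - 39) ≡ 10/5 mod 41. 5⁻¹ ≡ 33 (mod 41), so λ ≡ 2.
  x = λ² - 39 - 3 = 4 - 42 ≡ 3; y = λ·(39 - 3) - 0 ≡ 31. → (3, 31)
4G: (3, 31) + (3, 10): same x and y₁ ≡ -y₂, so the sum is 𝒪.
5G: 𝒪 + (3, 10) = (3, 10) (identity).
6G: tangent at (3, 10): λ = (3·3² + 13)/(2·10) ≡ 40/20. 20⁻¹ ≡ 39 (mod 41), so λ ≡ 40·39 ≡ 2.
  x = λ² - 3 - 3 = 4 - 6 ≡ 39; y = λ·(3 - 39) - 10 ≡ 0. → (39, 0)
7G: (39, 0) + (3, 10). λ = (10 - 0)/(3 - 39) ≡ 10/5 mod 41. 5⁻¹ ≡ 33 (mod 41) since 5·33 = 165 ≡ 1, so λ ≡ 2.
  x = λ² - 39 - 3 = 4 - 42 ≡ 3; y = λ·(39 - 3) - 0 ≡ 31. → (3, 31)
8G: (3, 31) + (3, 10): same x and y₁ ≡ -y₂, so the sum is 𝒪.
9G: 𝒪 + (3, 10) = (3, 10) (identity).
10G: tangent at (3, 10): λ = (3·3² + 13)/(2·10) ≡ 40/20. 20⁻¹ ≡ 39 (mod 41) since 20·39 = 780 ≡ 1, so λ ≡ 40·39 ≡ 2.
  x = λ² - 3 - 3 = 4 - 6 ≡ 39; y = λ·(3 - 39) - 10 ≡ 0. → (39, 0)
11G: (39, 0) + (3, 10). λ = (10 - 0)/(3 - 39) ≡ 10/5 mod 41. 5⁻¹ ≡ 33 (mod 41) since 5·33 = 165 ≡ 1, so λ ≡ 2.
  x = λ² - 39 - 3 = 4 - 42 ≡ 3; y = λ·(39 - 3) - 0 ≡ 31. → (3, 31)
12G: (3, 31) + (3, 10): same x and y₁ ≡ -y₂, so the sum is 𝒪.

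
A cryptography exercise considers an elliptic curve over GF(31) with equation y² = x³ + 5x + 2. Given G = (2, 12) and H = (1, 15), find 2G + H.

First 2G:
Repeated addition: build up to 2G.
2G: tangent at (2, 12): λ = (3·2² + 5)/(2·12) ≡ 17/24. 24⁻¹ ≡ 22 (mod 31) since 24·22 = 528 ≡ 1, so λ ≡ 17·22 ≡ 2.
  x = λ² - 2 - 2 = 4 - 4 ≡ 0; y = λ·(2 - 0) - 12 ≡ 23. → (0, 23)
2G = (0, 23).
Finally 2G + H:
(0, 23) + (1, 15). λ = (15 - 23)/(1 - 0) ≡ 23/1 mod 31. 1⁻¹ ≡ 1 (mod 31), so λ ≡ 23.
  x = λ² - 0 - 1 = 529 - 1 ≡ 1; y = λ·(0 - 1) - 23 ≡ 16. → (1, 16)

(1, 16)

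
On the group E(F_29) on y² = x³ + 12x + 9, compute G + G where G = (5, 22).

tangent at (5, 22): λ = (3·5² + 12)/(2·22) ≡ 0/15. 15⁻¹ ≡ 2 (mod 29), so λ ≡ 0·2 ≡ 0.
  x = λ² - 5 - 5 = 0 - 10 ≡ 19; y = λ·(5 - 19) - 22 ≡ 7. → (19, 7)

(19, 7)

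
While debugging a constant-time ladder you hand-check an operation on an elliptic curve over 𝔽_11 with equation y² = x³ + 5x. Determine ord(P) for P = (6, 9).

12

2P: tangent at (6, 9): λ = (3·6² + 5)/(2·9) ≡ 3/7. 7⁻¹ ≡ 8 (mod 11), so λ ≡ 3·8 ≡ 2.
  x = λ² - 6 - 6 = 4 - 12 ≡ 3; y = λ·(6 - 3) - 9 ≡ 8. → (3, 8)
3P: (3, 8) + (6, 9). λ = (9 - 8)/(6 - 3) ≡ 1/3 mod 11. 3⁻¹ ≡ 4 (mod 11) since 3·4 = 12 ≡ 1, so λ ≡ 4.
  x = λ² - 3 - 6 = 16 - 9 ≡ 7; y = λ·(3 - 7) - 8 ≡ 9. → (7, 9)
4P: (7, 9) + (6, 9). λ = (9 - 9)/(6 - 7) ≡ 0/10 mod 11. 10⁻¹ ≡ 10 (mod 11) since 10·10 = 100 ≡ 1, so λ ≡ 0.
  x = λ² - 7 - 6 = 0 - 13 ≡ 9; y = λ·(7 - 9) - 9 ≡ 2. → (9, 2)
5P: (9, 2) + (6, 9). λ = (9 - 2)/(6 - 9) ≡ 7/8 mod 11. 8⁻¹ ≡ 7 (mod 11), so λ ≡ 5.
  x = λ² - 9 - 6 = 25 - 15 ≡ 10; y = λ·(9 - 10) - 2 ≡ 4. → (10, 4)
6P: (10, 4) + (6, 9). λ = (9 - 4)/(6 - 10) ≡ 5/7 mod 11. 7⁻¹ ≡ 8 (mod 11), so λ ≡ 7.
  x = λ² - 10 - 6 = 49 - 16 ≡ 0; y = λ·(10 - 0) - 4 ≡ 0. → (0, 0)
7P: (0, 0) + (6, 9). λ = (9 - 0)/(6 - 0) ≡ 9/6 mod 11. 6⁻¹ ≡ 2 (mod 11) since 6·2 = 12 ≡ 1, so λ ≡ 7.
  x = λ² - 0 - 6 = 49 - 6 ≡ 10; y = λ·(0 - 10) - 0 ≡ 7. → (10, 7)
8P: (10, 7) + (6, 9). λ = (9 - 7)/(6 - 10) ≡ 2/7 mod 11. 7⁻¹ ≡ 8 (mod 11) since 7·8 = 56 ≡ 1, so λ ≡ 5.
  x = λ² - 10 - 6 = 25 - 16 ≡ 9; y = λ·(10 - 9) - 7 ≡ 9. → (9, 9)
9P: (9, 9) + (6, 9). λ = (9 - 9)/(6 - 9) ≡ 0/8 mod 11. 8⁻¹ ≡ 7 (mod 11) since 8·7 = 56 ≡ 1, so λ ≡ 0.
  x = λ² - 9 - 6 = 0 - 15 ≡ 7; y = λ·(9 - 7) - 9 ≡ 2. → (7, 2)
10P: (7, 2) + (6, 9). λ = (9 - 2)/(6 - 7) ≡ 7/10 mod 11. 10⁻¹ ≡ 10 (mod 11), so λ ≡ 4.
  x = λ² - 7 - 6 = 16 - 13 ≡ 3; y = λ·(7 - 3) - 2 ≡ 3. → (3, 3)
11P: (3, 3) + (6, 9). λ = (9 - 3)/(6 - 3) ≡ 6/3 mod 11. 3⁻¹ ≡ 4 (mod 11), so λ ≡ 2.
  x = λ² - 3 - 6 = 4 - 9 ≡ 6; y = λ·(3 - 6) - 3 ≡ 2. → (6, 2)
12P: (6, 2) + (6, 9): same x and y₁ ≡ -y₂, so the sum is O.
12P = O, so the order is 12.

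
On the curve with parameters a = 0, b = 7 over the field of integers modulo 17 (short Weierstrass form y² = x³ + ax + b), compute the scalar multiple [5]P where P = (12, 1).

Repeated addition: build up to 5P.
2P: tangent at (12, 1): λ = (3·12² + 0)/(2·1) ≡ 7/2. 2⁻¹ ≡ 9 (mod 17), so λ ≡ 7·9 ≡ 12.
  x = λ² - 12 - 12 = 144 - 24 ≡ 1; y = λ·(12 - 1) - 1 ≡ 12. → (1, 12)
3P: (1, 12) + (12, 1). λ = (1 - 12)/(12 - 1) ≡ 6/11 mod 17. 11⁻¹ ≡ 14 (mod 17), so λ ≡ 16.
  x = λ² - 1 - 12 = 256 - 13 ≡ 5; y = λ·(1 - 5) - 12 ≡ 9. → (5, 9)
4P: (5, 9) + (12, 1). λ = (1 - 9)/(12 - 5) ≡ 9/7 mod 17. 7⁻¹ ≡ 5 (mod 17), so λ ≡ 11.
  x = λ² - 5 - 12 = 121 - 17 ≡ 2; y = λ·(5 - 2) - 9 ≡ 7. → (2, 7)
5P: (2, 7) + (12, 1). λ = (1 - 7)/(12 - 2) ≡ 11/10 mod 17. 10⁻¹ ≡ 12 (mod 17), so λ ≡ 13.
  x = λ² - 2 - 12 = 169 - 14 ≡ 2; y = λ·(2 - 2) - 7 ≡ 10. → (2, 10)

(2, 10)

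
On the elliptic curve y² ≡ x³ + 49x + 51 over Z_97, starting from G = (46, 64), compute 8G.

(68, 72)

Repeated addition: build up to 8G.
2G: tangent at (46, 64): λ = (3·46² + 49)/(2·64) ≡ 92/31. 31⁻¹ ≡ 72 (mod 97), so λ ≡ 92·72 ≡ 28.
  x = λ² - 46 - 46 = 784 - 92 ≡ 13; y = λ·(46 - 13) - 64 ≡ 84. → (13, 84)
3G: (13, 84) + (46, 64). λ = (64 - 84)/(46 - 13) ≡ 77/33 mod 97. 33⁻¹ ≡ 50 (mod 97), so λ ≡ 67.
  x = λ² - 13 - 46 = 4489 - 59 ≡ 65; y = λ·(13 - 65) - 84 ≡ 21. → (65, 21)
4G: (65, 21) + (46, 64). λ = (64 - 21)/(46 - 65) ≡ 43/78 mod 97. 78⁻¹ ≡ 51 (mod 97) since 78·51 = 3978 ≡ 1, so λ ≡ 59.
  x = λ² - 65 - 46 = 3481 - 111 ≡ 72; y = λ·(65 - 72) - 21 ≡ 51. → (72, 51)
5G: (72, 51) + (46, 64). λ = (64 - 51)/(46 - 72) ≡ 13/71 mod 97. 71⁻¹ ≡ 41 (mod 97) since 71·41 = 2911 ≡ 1, so λ ≡ 48.
  x = λ² - 72 - 46 = 2304 - 118 ≡ 52; y = λ·(72 - 52) - 51 ≡ 36. → (52, 36)
6G: (52, 36) + (46, 64). λ = (64 - 36)/(46 - 52) ≡ 28/91 mod 97. 91⁻¹ ≡ 16 (mod 97), so λ ≡ 60.
  x = λ² - 52 - 46 = 3600 - 98 ≡ 10; y = λ·(52 - 10) - 36 ≡ 59. → (10, 59)
7G: (10, 59) + (46, 64). λ = (64 - 59)/(46 - 10) ≡ 5/36 mod 97. 36⁻¹ ≡ 62 (mod 97) since 36·62 = 2232 ≡ 1, so λ ≡ 19.
  x = λ² - 10 - 46 = 361 - 56 ≡ 14; y = λ·(10 - 14) - 59 ≡ 59. → (14, 59)
8G: (14, 59) + (46, 64). λ = (64 - 59)/(46 - 14) ≡ 5/32 mod 97. 32⁻¹ ≡ 94 (mod 97), so λ ≡ 82.
  x = λ² - 14 - 46 = 6724 - 60 ≡ 68; y = λ·(14 - 68) - 59 ≡ 72. → (68, 72)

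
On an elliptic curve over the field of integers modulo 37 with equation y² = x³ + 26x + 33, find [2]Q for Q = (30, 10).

(4, 4)

tangent at (30, 10): λ = (3·30² + 26)/(2·10) ≡ 25/20. 20⁻¹ ≡ 13 (mod 37) since 20·13 = 260 ≡ 1, so λ ≡ 25·13 ≡ 29.
  x = λ² - 30 - 30 = 841 - 60 ≡ 4; y = λ·(30 - 4) - 10 ≡ 4. → (4, 4)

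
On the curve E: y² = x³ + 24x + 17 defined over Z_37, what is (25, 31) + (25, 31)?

tangent at (25, 31): λ = (3·25² + 24)/(2·31) ≡ 12/25. 25⁻¹ ≡ 3 (mod 37) since 25·3 = 75 ≡ 1, so λ ≡ 12·3 ≡ 36.
  x = λ² - 25 - 25 = 1296 - 50 ≡ 25; y = λ·(25 - 25) - 31 ≡ 6. → (25, 6)

(25, 6)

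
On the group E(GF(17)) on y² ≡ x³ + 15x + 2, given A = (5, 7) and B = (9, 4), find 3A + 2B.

(0, 6)

First 3A:
Repeated addition: build up to 3A.
2A: tangent at (5, 7): λ = (3·5² + 15)/(2·7) ≡ 5/14. 14⁻¹ ≡ 11 (mod 17) since 14·11 = 154 ≡ 1, so λ ≡ 5·11 ≡ 4.
  x = λ² - 5 - 5 = 16 - 10 ≡ 6; y = λ·(5 - 6) - 7 ≡ 6. → (6, 6)
3A: (6, 6) + (5, 7). λ = (7 - 6)/(5 - 6) ≡ 1/16 mod 17. 16⁻¹ ≡ 16 (mod 17) since 16·16 = 256 ≡ 1, so λ ≡ 16.
  x = λ² - 6 - 5 = 256 - 11 ≡ 7; y = λ·(6 - 7) - 6 ≡ 12. → (7, 12)
3A = (7, 12).
Next 2B:
Repeated addition: build up to 2B.
2B: tangent at (9, 4): λ = (3·9² + 15)/(2·4) ≡ 3/8. 8⁻¹ ≡ 15 (mod 17) since 8·15 = 120 ≡ 1, so λ ≡ 3·15 ≡ 11.
  x = λ² - 9 - 9 = 121 - 18 ≡ 1; y = λ·(9 - 1) - 4 ≡ 16. → (1, 16)
2B = (1, 16).
Finally 3A + 2B:
(7, 12) + (1, 16). λ = (16 - 12)/(1 - 7) ≡ 4/11 mod 17. 11⁻¹ ≡ 14 (mod 17) since 11·14 = 154 ≡ 1, so λ ≡ 5.
  x = λ² - 7 - 1 = 25 - 8 ≡ 0; y = λ·(7 - 0) - 12 ≡ 6. → (0, 6)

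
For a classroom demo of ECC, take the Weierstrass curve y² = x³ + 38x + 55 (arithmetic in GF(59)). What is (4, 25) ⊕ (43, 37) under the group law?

(4, 25) + (43, 37). λ = (37 - 25)/(43 - 4) ≡ 12/39 mod 59. 39⁻¹ ≡ 56 (mod 59) since 39·56 = 2184 ≡ 1, so λ ≡ 23.
  x = λ² - 4 - 43 = 529 - 47 ≡ 10; y = λ·(4 - 10) - 25 ≡ 14. → (10, 14)

(10, 14)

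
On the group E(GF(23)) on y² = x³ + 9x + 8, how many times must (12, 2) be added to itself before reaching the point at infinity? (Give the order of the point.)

2P: tangent at (12, 2): λ = (3·12² + 9)/(2·2) ≡ 4/4. 4⁻¹ ≡ 6 (mod 23), so λ ≡ 4·6 ≡ 1.
  x = λ² - 12 - 12 = 1 - 24 ≡ 0; y = λ·(12 - 0) - 2 ≡ 10. → (0, 10)
3P: (0, 10) + (12, 2). λ = (2 - 10)/(12 - 0) ≡ 15/12 mod 23. 12⁻¹ ≡ 2 (mod 23), so λ ≡ 7.
  x = λ² - 0 - 12 = 49 - 12 ≡ 14; y = λ·(0 - 14) - 10 ≡ 7. → (14, 7)
4P: (14, 7) + (12, 2). λ = (2 - 7)/(12 - 14) ≡ 18/21 mod 23. 21⁻¹ ≡ 11 (mod 23), so λ ≡ 14.
  x = λ² - 14 - 12 = 196 - 26 ≡ 9; y = λ·(14 - 9) - 7 ≡ 17. → (9, 17)
5P: (9, 17) + (12, 2). λ = (2 - 17)/(12 - 9) ≡ 8/3 mod 23. 3⁻¹ ≡ 8 (mod 23) since 3·8 = 24 ≡ 1, so λ ≡ 18.
  x = λ² - 9 - 12 = 324 - 21 ≡ 4; y = λ·(9 - 4) - 17 ≡ 4. → (4, 4)
6P: (4, 4) + (12, 2). λ = (2 - 4)/(12 - 4) ≡ 21/8 mod 23. 8⁻¹ ≡ 3 (mod 23) since 8·3 = 24 ≡ 1, so λ ≡ 17.
  x = λ² - 4 - 12 = 289 - 16 ≡ 20; y = λ·(4 - 20) - 4 ≡ 0. → (20, 0)
7P: (20, 0) + (12, 2). λ = (2 - 0)/(12 - 20) ≡ 2/15 mod 23. 15⁻¹ ≡ 20 (mod 23), so λ ≡ 17.
  x = λ² - 20 - 12 = 289 - 32 ≡ 4; y = λ·(20 - 4) - 0 ≡ 19. → (4, 19)
8P: (4, 19) + (12, 2). λ = (2 - 19)/(12 - 4) ≡ 6/8 mod 23. 8⁻¹ ≡ 3 (mod 23), so λ ≡ 18.
  x = λ² - 4 - 12 = 324 - 16 ≡ 9; y = λ·(4 - 9) - 19 ≡ 6. → (9, 6)
9P: (9, 6) + (12, 2). λ = (2 - 6)/(12 - 9) ≡ 19/3 mod 23. 3⁻¹ ≡ 8 (mod 23), so λ ≡ 14.
  x = λ² - 9 - 12 = 196 - 21 ≡ 14; y = λ·(9 - 14) - 6 ≡ 16. → (14, 16)
10P: (14, 16) + (12, 2). λ = (2 - 16)/(12 - 14) ≡ 9/21 mod 23. 21⁻¹ ≡ 11 (mod 23), so λ ≡ 7.
  x = λ² - 14 - 12 = 49 - 26 ≡ 0; y = λ·(14 - 0) - 16 ≡ 13. → (0, 13)
11P: (0, 13) + (12, 2). λ = (2 - 13)/(12 - 0) ≡ 12/12 mod 23. 12⁻¹ ≡ 2 (mod 23), so λ ≡ 1.
  x = λ² - 0 - 12 = 1 - 12 ≡ 12; y = λ·(0 - 12) - 13 ≡ 21. → (12, 21)
12P: (12, 21) + (12, 2): same x and y₁ ≡ -y₂, so the sum is the point at infinity.
12P = the point at infinity, so the order is 12.

12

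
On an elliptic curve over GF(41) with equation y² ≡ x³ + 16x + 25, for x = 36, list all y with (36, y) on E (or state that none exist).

5, 36

x³ + 16x + 25 = 47257 ≡ 25 (mod 41).
Square roots of 25 mod 41: 5 and 36 (since 5² = 25 ≡ 25).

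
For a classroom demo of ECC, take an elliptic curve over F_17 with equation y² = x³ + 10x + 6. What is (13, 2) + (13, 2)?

(10, 16)

tangent at (13, 2): λ = (3·13² + 10)/(2·2) ≡ 7/4. 4⁻¹ ≡ 13 (mod 17) since 4·13 = 52 ≡ 1, so λ ≡ 7·13 ≡ 6.
  x = λ² - 13 - 13 = 36 - 26 ≡ 10; y = λ·(13 - 10) - 2 ≡ 16. → (10, 16)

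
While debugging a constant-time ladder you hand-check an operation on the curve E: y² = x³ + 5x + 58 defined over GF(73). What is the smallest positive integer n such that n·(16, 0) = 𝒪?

2P: (16, 0) + (16, 0): same x and y₁ ≡ -y₂, so the sum is 𝒪.
2P = 𝒪, so the order is 2.

2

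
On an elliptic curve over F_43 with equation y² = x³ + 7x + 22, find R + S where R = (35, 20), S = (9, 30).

(35, 20) + (9, 30). λ = (30 - 20)/(9 - 35) ≡ 10/17 mod 43. 17⁻¹ ≡ 38 (mod 43) since 17·38 = 646 ≡ 1, so λ ≡ 36.
  x = λ² - 35 - 9 = 1296 - 44 ≡ 5; y = λ·(35 - 5) - 20 ≡ 28. → (5, 28)

(5, 28)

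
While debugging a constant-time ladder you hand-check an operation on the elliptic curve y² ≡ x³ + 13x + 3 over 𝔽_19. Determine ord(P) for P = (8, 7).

7

2P: tangent at (8, 7): λ = (3·8² + 13)/(2·7) ≡ 15/14. 14⁻¹ ≡ 15 (mod 19), so λ ≡ 15·15 ≡ 16.
  x = λ² - 8 - 8 = 256 - 16 ≡ 12; y = λ·(8 - 12) - 7 ≡ 5. → (12, 5)
3P: (12, 5) + (8, 7). λ = (7 - 5)/(8 - 12) ≡ 2/15 mod 19. 15⁻¹ ≡ 14 (mod 19), so λ ≡ 9.
  x = λ² - 12 - 8 = 81 - 20 ≡ 4; y = λ·(12 - 4) - 5 ≡ 10. → (4, 10)
4P: (4, 10) + (8, 7). λ = (7 - 10)/(8 - 4) ≡ 16/4 mod 19. 4⁻¹ ≡ 5 (mod 19), so λ ≡ 4.
  x = λ² - 4 - 8 = 16 - 12 ≡ 4; y = λ·(4 - 4) - 10 ≡ 9. → (4, 9)
5P: (4, 9) + (8, 7). λ = (7 - 9)/(8 - 4) ≡ 17/4 mod 19. 4⁻¹ ≡ 5 (mod 19), so λ ≡ 9.
  x = λ² - 4 - 8 = 81 - 12 ≡ 12; y = λ·(4 - 12) - 9 ≡ 14. → (12, 14)
6P: (12, 14) + (8, 7). λ = (7 - 14)/(8 - 12) ≡ 12/15 mod 19. 15⁻¹ ≡ 14 (mod 19), so λ ≡ 16.
  x = λ² - 12 - 8 = 256 - 20 ≡ 8; y = λ·(12 - 8) - 14 ≡ 12. → (8, 12)
7P: (8, 12) + (8, 7): same x and y₁ ≡ -y₂, so the sum is 𝒪.
7P = 𝒪, so the order is 7.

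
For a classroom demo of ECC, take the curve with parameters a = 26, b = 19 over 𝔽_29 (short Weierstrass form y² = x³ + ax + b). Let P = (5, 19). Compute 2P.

(25, 24)

tangent at (5, 19): λ = (3·5² + 26)/(2·19) ≡ 14/9. 9⁻¹ ≡ 13 (mod 29), so λ ≡ 14·13 ≡ 8.
  x = λ² - 5 - 5 = 64 - 10 ≡ 25; y = λ·(5 - 25) - 19 ≡ 24. → (25, 24)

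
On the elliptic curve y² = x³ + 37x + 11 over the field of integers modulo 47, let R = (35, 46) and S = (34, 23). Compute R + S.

(35, 46) + (34, 23). λ = (23 - 46)/(34 - 35) ≡ 24/46 mod 47. 46⁻¹ ≡ 46 (mod 47) since 46·46 = 2116 ≡ 1, so λ ≡ 23.
  x = λ² - 35 - 34 = 529 - 69 ≡ 37; y = λ·(35 - 37) - 46 ≡ 2. → (37, 2)

(37, 2)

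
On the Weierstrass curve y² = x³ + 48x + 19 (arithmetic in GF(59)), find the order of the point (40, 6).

2P: tangent at (40, 6): λ = (3·40² + 48)/(2·6) ≡ 10/12. 12⁻¹ ≡ 5 (mod 59) since 12·5 = 60 ≡ 1, so λ ≡ 10·5 ≡ 50.
  x = λ² - 40 - 40 = 2500 - 80 ≡ 1; y = λ·(40 - 1) - 6 ≡ 56. → (1, 56)
3P: (1, 56) + (40, 6). λ = (6 - 56)/(40 - 1) ≡ 9/39 mod 59. 39⁻¹ ≡ 56 (mod 59), so λ ≡ 32.
  x = λ² - 1 - 40 = 1024 - 41 ≡ 39; y = λ·(1 - 39) - 56 ≡ 26. → (39, 26)
4P: (39, 26) + (40, 6). λ = (6 - 26)/(40 - 39) ≡ 39/1 mod 59. 1⁻¹ ≡ 1 (mod 59), so λ ≡ 39.
  x = λ² - 39 - 40 = 1521 - 79 ≡ 26; y = λ·(39 - 26) - 26 ≡ 9. → (26, 9)
5P: (26, 9) + (40, 6). λ = (6 - 9)/(40 - 26) ≡ 56/14 mod 59. 14⁻¹ ≡ 38 (mod 59), so λ ≡ 4.
  x = λ² - 26 - 40 = 16 - 66 ≡ 9; y = λ·(26 - 9) - 9 ≡ 0. → (9, 0)
6P: (9, 0) + (40, 6). λ = (6 - 0)/(40 - 9) ≡ 6/31 mod 59. 31⁻¹ ≡ 40 (mod 59), so λ ≡ 4.
  x = λ² - 9 - 40 = 16 - 49 ≡ 26; y = λ·(9 - 26) - 0 ≡ 50. → (26, 50)
7P: (26, 50) + (40, 6). λ = (6 - 50)/(40 - 26) ≡ 15/14 mod 59. 14⁻¹ ≡ 38 (mod 59), so λ ≡ 39.
  x = λ² - 26 - 40 = 1521 - 66 ≡ 39; y = λ·(26 - 39) - 50 ≡ 33. → (39, 33)
8P: (39, 33) + (40, 6). λ = (6 - 33)/(40 - 39) ≡ 32/1 mod 59. 1⁻¹ ≡ 1 (mod 59) since 1·1 = 1 ≡ 1, so λ ≡ 32.
  x = λ² - 39 - 40 = 1024 - 79 ≡ 1; y = λ·(39 - 1) - 33 ≡ 3. → (1, 3)
9P: (1, 3) + (40, 6). λ = (6 - 3)/(40 - 1) ≡ 3/39 mod 59. 39⁻¹ ≡ 56 (mod 59), so λ ≡ 50.
  x = λ² - 1 - 40 = 2500 - 41 ≡ 40; y = λ·(1 - 40) - 3 ≡ 53. → (40, 53)
10P: (40, 53) + (40, 6): same x and y₁ ≡ -y₂, so the sum is 𝒪.
10P = 𝒪, so the order is 10.

10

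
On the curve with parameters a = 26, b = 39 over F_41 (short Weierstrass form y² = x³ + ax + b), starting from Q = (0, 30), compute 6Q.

(14, 21)

Double-and-add on 6 = (110)₂. Start with Q = (0, 30) for the leading 1-bit.
double: tangent at (0, 30): λ = (3·0² + 26)/(2·30) ≡ 26/19. 19⁻¹ ≡ 13 (mod 41), so λ ≡ 26·13 ≡ 10.
  x = λ² - 0 - 0 = 100 - 0 ≡ 18; y = λ·(0 - 18) - 30 ≡ 36. → (18, 36)
add Q: (18, 36) + (0, 30). λ = (30 - 36)/(0 - 18) ≡ 35/23 mod 41. 23⁻¹ ≡ 25 (mod 41) since 23·25 = 575 ≡ 1, so λ ≡ 14.
  x = λ² - 18 - 0 = 196 - 18 ≡ 14; y = λ·(18 - 14) - 36 ≡ 20. → (14, 20)
double: tangent at (14, 20): λ = (3·14² + 26)/(2·20) ≡ 40/40. 40⁻¹ ≡ 40 (mod 41), so λ ≡ 40·40 ≡ 1.
  x = λ² - 14 - 14 = 1 - 28 ≡ 14; y = λ·(14 - 14) - 20 ≡ 21. → (14, 21)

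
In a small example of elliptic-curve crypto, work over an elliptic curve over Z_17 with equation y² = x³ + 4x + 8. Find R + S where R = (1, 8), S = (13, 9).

(1, 9)

(1, 8) + (13, 9). λ = (9 - 8)/(13 - 1) ≡ 1/12 mod 17. 12⁻¹ ≡ 10 (mod 17), so λ ≡ 10.
  x = λ² - 1 - 13 = 100 - 14 ≡ 1; y = λ·(1 - 1) - 8 ≡ 9. → (1, 9)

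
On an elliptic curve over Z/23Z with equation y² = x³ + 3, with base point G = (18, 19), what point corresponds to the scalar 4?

Double-and-add on 4 = (100)₂. Start with G = (18, 19) for the leading 1-bit.
double: tangent at (18, 19): λ = (3·18² + 0)/(2·19) ≡ 6/15. 15⁻¹ ≡ 20 (mod 23), so λ ≡ 6·20 ≡ 5.
  x = λ² - 18 - 18 = 25 - 36 ≡ 12; y = λ·(18 - 12) - 19 ≡ 11. → (12, 11)
double: tangent at (12, 11): λ = (3·12² + 0)/(2·11) ≡ 18/22. 22⁻¹ ≡ 22 (mod 23), so λ ≡ 18·22 ≡ 5.
  x = λ² - 12 - 12 = 25 - 24 ≡ 1; y = λ·(12 - 1) - 11 ≡ 21. → (1, 21)

(1, 21)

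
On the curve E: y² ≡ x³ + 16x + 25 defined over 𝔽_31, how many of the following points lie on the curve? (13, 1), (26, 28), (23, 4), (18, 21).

1

(13, 1): 1² ≡ 1, rhs ≡ 12 → off.
(26, 28): 28² ≡ 9, rhs ≡ 6 → off.
(23, 4): 4² ≡ 16, rhs ≡ 5 → off.
(18, 21): 21² ≡ 7, rhs ≡ 7 → on.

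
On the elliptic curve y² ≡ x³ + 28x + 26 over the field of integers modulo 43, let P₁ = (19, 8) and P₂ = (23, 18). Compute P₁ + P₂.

(18, 16)

(19, 8) + (23, 18). λ = (18 - 8)/(23 - 19) ≡ 10/4 mod 43. 4⁻¹ ≡ 11 (mod 43), so λ ≡ 24.
  x = λ² - 19 - 23 = 576 - 42 ≡ 18; y = λ·(19 - 18) - 8 ≡ 16. → (18, 16)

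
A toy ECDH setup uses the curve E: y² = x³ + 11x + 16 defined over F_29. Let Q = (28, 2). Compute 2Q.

tangent at (28, 2): λ = (3·28² + 11)/(2·2) ≡ 14/4. 4⁻¹ ≡ 22 (mod 29), so λ ≡ 14·22 ≡ 18.
  x = λ² - 28 - 28 = 324 - 56 ≡ 7; y = λ·(28 - 7) - 2 ≡ 28. → (7, 28)

(7, 28)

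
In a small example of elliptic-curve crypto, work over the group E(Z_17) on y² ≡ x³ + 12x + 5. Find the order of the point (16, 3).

2P: tangent at (16, 3): λ = (3·16² + 12)/(2·3) ≡ 15/6. 6⁻¹ ≡ 3 (mod 17) since 6·3 = 18 ≡ 1, so λ ≡ 15·3 ≡ 11.
  x = λ² - 16 - 16 = 121 - 32 ≡ 4; y = λ·(16 - 4) - 3 ≡ 10. → (4, 10)
3P: (4, 10) + (16, 3). λ = (3 - 10)/(16 - 4) ≡ 10/12 mod 17. 12⁻¹ ≡ 10 (mod 17), so λ ≡ 15.
  x = λ² - 4 - 16 = 225 - 20 ≡ 1; y = λ·(4 - 1) - 10 ≡ 1. → (1, 1)
4P: (1, 1) + (16, 3). λ = (3 - 1)/(16 - 1) ≡ 2/15 mod 17. 15⁻¹ ≡ 8 (mod 17), so λ ≡ 16.
  x = λ² - 1 - 16 = 256 - 17 ≡ 1; y = λ·(1 - 1) - 1 ≡ 16. → (1, 16)
5P: (1, 16) + (16, 3). λ = (3 - 16)/(16 - 1) ≡ 4/15 mod 17. 15⁻¹ ≡ 8 (mod 17), so λ ≡ 15.
  x = λ² - 1 - 16 = 225 - 17 ≡ 4; y = λ·(1 - 4) - 16 ≡ 7. → (4, 7)
6P: (4, 7) + (16, 3). λ = (3 - 7)/(16 - 4) ≡ 13/12 mod 17. 12⁻¹ ≡ 10 (mod 17) since 12·10 = 120 ≡ 1, so λ ≡ 11.
  x = λ² - 4 - 16 = 121 - 20 ≡ 16; y = λ·(4 - 16) - 7 ≡ 14. → (16, 14)
7P: (16, 14) + (16, 3): same x and y₁ ≡ -y₂, so the sum is O.
7P = O, so the order is 7.

7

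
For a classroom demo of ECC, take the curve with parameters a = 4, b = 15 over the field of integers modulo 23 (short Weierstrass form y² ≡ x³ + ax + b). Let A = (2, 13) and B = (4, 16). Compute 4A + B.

(4, 7)

First 4A:
Double-and-add on 4 = (100)₂. Start with A = (2, 13) for the leading 1-bit.
double: tangent at (2, 13): λ = (3·2² + 4)/(2·13) ≡ 16/3. 3⁻¹ ≡ 8 (mod 23), so λ ≡ 16·8 ≡ 13.
  x = λ² - 2 - 2 = 169 - 4 ≡ 4; y = λ·(2 - 4) - 13 ≡ 7. → (4, 7)
double: tangent at (4, 7): λ = (3·4² + 4)/(2·7) ≡ 6/14. 14⁻¹ ≡ 5 (mod 23) since 14·5 = 70 ≡ 1, so λ ≡ 6·5 ≡ 7.
  x = λ² - 4 - 4 = 49 - 8 ≡ 18; y = λ·(4 - 18) - 7 ≡ 10. → (18, 10)
4A = (18, 10).
Finally 4A + B:
(18, 10) + (4, 16). λ = (16 - 10)/(4 - 18) ≡ 6/9 mod 23. 9⁻¹ ≡ 18 (mod 23) since 9·18 = 162 ≡ 1, so λ ≡ 16.
  x = λ² - 18 - 4 = 256 - 22 ≡ 4; y = λ·(18 - 4) - 10 ≡ 7. → (4, 7)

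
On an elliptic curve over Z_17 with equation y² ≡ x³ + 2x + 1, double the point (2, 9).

(5, 0)

tangent at (2, 9): λ = (3·2² + 2)/(2·9) ≡ 14/1. 1⁻¹ ≡ 1 (mod 17), so λ ≡ 14·1 ≡ 14.
  x = λ² - 2 - 2 = 196 - 4 ≡ 5; y = λ·(2 - 5) - 9 ≡ 0. → (5, 0)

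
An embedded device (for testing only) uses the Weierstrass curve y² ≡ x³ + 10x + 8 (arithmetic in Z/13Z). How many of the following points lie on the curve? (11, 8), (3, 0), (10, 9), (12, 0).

2

(11, 8): 8² ≡ 12, rhs ≡ 6 → off.
(3, 0): 0² ≡ 0, rhs ≡ 0 → on.
(10, 9): 9² ≡ 3, rhs ≡ 3 → on.
(12, 0): 0² ≡ 0, rhs ≡ 10 → off.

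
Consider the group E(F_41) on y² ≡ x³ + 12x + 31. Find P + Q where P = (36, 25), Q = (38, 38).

(40, 31)

(36, 25) + (38, 38). λ = (38 - 25)/(38 - 36) ≡ 13/2 mod 41. 2⁻¹ ≡ 21 (mod 41) since 2·21 = 42 ≡ 1, so λ ≡ 27.
  x = λ² - 36 - 38 = 729 - 74 ≡ 40; y = λ·(36 - 40) - 25 ≡ 31. → (40, 31)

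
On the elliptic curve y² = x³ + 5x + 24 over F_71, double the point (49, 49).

tangent at (49, 49): λ = (3·49² + 5)/(2·49) ≡ 37/27. 27⁻¹ ≡ 50 (mod 71) since 27·50 = 1350 ≡ 1, so λ ≡ 37·50 ≡ 4.
  x = λ² - 49 - 49 = 16 - 98 ≡ 60; y = λ·(49 - 60) - 49 ≡ 49. → (60, 49)

(60, 49)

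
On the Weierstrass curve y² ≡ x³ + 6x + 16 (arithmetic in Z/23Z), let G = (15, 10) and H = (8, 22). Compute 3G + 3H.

(10, 15)

First 3G:
Repeated addition: build up to 3G.
2G: tangent at (15, 10): λ = (3·15² + 6)/(2·10) ≡ 14/20. 20⁻¹ ≡ 15 (mod 23) since 20·15 = 300 ≡ 1, so λ ≡ 14·15 ≡ 3.
  x = λ² - 15 - 15 = 9 - 30 ≡ 2; y = λ·(15 - 2) - 10 ≡ 6. → (2, 6)
3G: (2, 6) + (15, 10). λ = (10 - 6)/(15 - 2) ≡ 4/13 mod 23. 13⁻¹ ≡ 16 (mod 23) since 13·16 = 208 ≡ 1, so λ ≡ 18.
  x = λ² - 2 - 15 = 324 - 17 ≡ 8; y = λ·(2 - 8) - 6 ≡ 1. → (8, 1)
3G = (8, 1).
Next 3H:
Repeated addition: build up to 3H.
2H: tangent at (8, 22): λ = (3·8² + 6)/(2·22) ≡ 14/21. 21⁻¹ ≡ 11 (mod 23), so λ ≡ 14·11 ≡ 16.
  x = λ² - 8 - 8 = 256 - 16 ≡ 10; y = λ·(8 - 10) - 22 ≡ 15. → (10, 15)
3H: (10, 15) + (8, 22). λ = (22 - 15)/(8 - 10) ≡ 7/21 mod 23. 21⁻¹ ≡ 11 (mod 23), so λ ≡ 8.
  x = λ² - 10 - 8 = 64 - 18 ≡ 0; y = λ·(10 - 0) - 15 ≡ 19. → (0, 19)
3H = (0, 19).
Finally 3G + 3H:
(8, 1) + (0, 19). λ = (19 - 1)/(0 - 8) ≡ 18/15 mod 23. 15⁻¹ ≡ 20 (mod 23), so λ ≡ 15.
  x = λ² - 8 - 0 = 225 - 8 ≡ 10; y = λ·(8 - 10) - 1 ≡ 15. → (10, 15)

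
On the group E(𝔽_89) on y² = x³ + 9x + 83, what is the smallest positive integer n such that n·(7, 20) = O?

4

2P: tangent at (7, 20): λ = (3·7² + 9)/(2·20) ≡ 67/40. 40⁻¹ ≡ 69 (mod 89) since 40·69 = 2760 ≡ 1, so λ ≡ 67·69 ≡ 84.
  x = λ² - 7 - 7 = 7056 - 14 ≡ 11; y = λ·(7 - 11) - 20 ≡ 0. → (11, 0)
3P: (11, 0) + (7, 20). λ = (20 - 0)/(7 - 11) ≡ 20/85 mod 89. 85⁻¹ ≡ 22 (mod 89) since 85·22 = 1870 ≡ 1, so λ ≡ 84.
  x = λ² - 11 - 7 = 7056 - 18 ≡ 7; y = λ·(11 - 7) - 0 ≡ 69. → (7, 69)
4P: (7, 69) + (7, 20): same x and y₁ ≡ -y₂, so the sum is O.
4P = O, so the order is 4.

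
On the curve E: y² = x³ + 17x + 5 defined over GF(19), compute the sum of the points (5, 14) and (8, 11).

(7, 7)

(5, 14) + (8, 11). λ = (11 - 14)/(8 - 5) ≡ 16/3 mod 19. 3⁻¹ ≡ 13 (mod 19), so λ ≡ 18.
  x = λ² - 5 - 8 = 324 - 13 ≡ 7; y = λ·(5 - 7) - 14 ≡ 7. → (7, 7)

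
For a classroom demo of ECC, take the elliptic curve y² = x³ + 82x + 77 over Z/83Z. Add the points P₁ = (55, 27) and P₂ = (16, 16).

(38, 31)

(55, 27) + (16, 16). λ = (16 - 27)/(16 - 55) ≡ 72/44 mod 83. 44⁻¹ ≡ 17 (mod 83), so λ ≡ 62.
  x = λ² - 55 - 16 = 3844 - 71 ≡ 38; y = λ·(55 - 38) - 27 ≡ 31. → (38, 31)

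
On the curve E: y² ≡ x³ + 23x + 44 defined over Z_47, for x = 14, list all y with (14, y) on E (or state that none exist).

14, 33

x³ + 23x + 44 = 3110 ≡ 8 (mod 47).
Square roots of 8 mod 47: 14 and 33 (since 14² = 196 ≡ 8).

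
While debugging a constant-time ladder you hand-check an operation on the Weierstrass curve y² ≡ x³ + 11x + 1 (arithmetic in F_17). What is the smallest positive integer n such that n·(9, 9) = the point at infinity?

2P: tangent at (9, 9): λ = (3·9² + 11)/(2·9) ≡ 16/1. 1⁻¹ ≡ 1 (mod 17), so λ ≡ 16·1 ≡ 16.
  x = λ² - 9 - 9 = 256 - 18 ≡ 0; y = λ·(9 - 0) - 9 ≡ 16. → (0, 16)
3P: (0, 16) + (9, 9). λ = (9 - 16)/(9 - 0) ≡ 10/9 mod 17. 9⁻¹ ≡ 2 (mod 17) since 9·2 = 18 ≡ 1, so λ ≡ 3.
  x = λ² - 0 - 9 = 9 - 9 ≡ 0; y = λ·(0 - 0) - 16 ≡ 1. → (0, 1)
4P: (0, 1) + (9, 9). λ = (9 - 1)/(9 - 0) ≡ 8/9 mod 17. 9⁻¹ ≡ 2 (mod 17), so λ ≡ 16.
  x = λ² - 0 - 9 = 256 - 9 ≡ 9; y = λ·(0 - 9) - 1 ≡ 8. → (9, 8)
5P: (9, 8) + (9, 9): same x and y₁ ≡ -y₂, so the sum is the point at infinity.
5P = the point at infinity, so the order is 5.

5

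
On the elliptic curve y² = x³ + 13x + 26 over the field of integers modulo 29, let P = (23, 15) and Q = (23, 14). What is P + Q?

The two points share x = 23 and their y-coordinates satisfy 15 + 14 ≡ 0 (mod 29), so they are inverses. Their sum is ∞.

O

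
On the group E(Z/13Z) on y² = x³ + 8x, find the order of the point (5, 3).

6

2P: tangent at (5, 3): λ = (3·5² + 8)/(2·3) ≡ 5/6. 6⁻¹ ≡ 11 (mod 13), so λ ≡ 5·11 ≡ 3.
  x = λ² - 5 - 5 = 9 - 10 ≡ 12; y = λ·(5 - 12) - 3 ≡ 2. → (12, 2)
3P: (12, 2) + (5, 3). λ = (3 - 2)/(5 - 12) ≡ 1/6 mod 13. 6⁻¹ ≡ 11 (mod 13) since 6·11 = 66 ≡ 1, so λ ≡ 11.
  x = λ² - 12 - 5 = 121 - 17 ≡ 0; y = λ·(12 - 0) - 2 ≡ 0. → (0, 0)
4P: (0, 0) + (5, 3). λ = (3 - 0)/(5 - 0) ≡ 3/5 mod 13. 5⁻¹ ≡ 8 (mod 13) since 5·8 = 40 ≡ 1, so λ ≡ 11.
  x = λ² - 0 - 5 = 121 - 5 ≡ 12; y = λ·(0 - 12) - 0 ≡ 11. → (12, 11)
5P: (12, 11) + (5, 3). λ = (3 - 11)/(5 - 12) ≡ 5/6 mod 13. 6⁻¹ ≡ 11 (mod 13), so λ ≡ 3.
  x = λ² - 12 - 5 = 9 - 17 ≡ 5; y = λ·(12 - 5) - 11 ≡ 10. → (5, 10)
6P: (5, 10) + (5, 3): same x and y₁ ≡ -y₂, so the sum is 𝒪.
6P = 𝒪, so the order is 6.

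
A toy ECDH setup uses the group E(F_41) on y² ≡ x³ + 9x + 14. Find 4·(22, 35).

Write Q = (22, 35).
Double-and-add on 4 = (100)₂. Start with Q = (22, 35) for the leading 1-bit.
double: tangent at (22, 35): λ = (3·22² + 9)/(2·35) ≡ 26/29. 29⁻¹ ≡ 17 (mod 41), so λ ≡ 26·17 ≡ 32.
  x = λ² - 22 - 22 = 1024 - 44 ≡ 37; y = λ·(22 - 37) - 35 ≡ 18. → (37, 18)
double: tangent at (37, 18): λ = (3·37² + 9)/(2·18) ≡ 16/36. 36⁻¹ ≡ 8 (mod 41) since 36·8 = 288 ≡ 1, so λ ≡ 16·8 ≡ 5.
  x = λ² - 37 - 37 = 25 - 74 ≡ 33; y = λ·(37 - 33) - 18 ≡ 2. → (33, 2)

(33, 2)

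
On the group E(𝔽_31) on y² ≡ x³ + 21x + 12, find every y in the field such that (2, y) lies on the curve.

x³ + 21x + 12 = 62 ≡ 0 (mod 31).
Only y = 0 satisfies y² ≡ 0.

0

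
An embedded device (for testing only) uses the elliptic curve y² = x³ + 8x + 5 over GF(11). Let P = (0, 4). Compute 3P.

Repeated addition: build up to 3P.
2P: tangent at (0, 4): λ = (3·0² + 8)/(2·4) ≡ 8/8. 8⁻¹ ≡ 7 (mod 11), so λ ≡ 8·7 ≡ 1.
  x = λ² - 0 - 0 = 1 - 0 ≡ 1; y = λ·(0 - 1) - 4 ≡ 6. → (1, 6)
3P: (1, 6) + (0, 4). λ = (4 - 6)/(0 - 1) ≡ 9/10 mod 11. 10⁻¹ ≡ 10 (mod 11), so λ ≡ 2.
  x = λ² - 1 - 0 = 4 - 1 ≡ 3; y = λ·(1 - 3) - 6 ≡ 1. → (3, 1)

(3, 1)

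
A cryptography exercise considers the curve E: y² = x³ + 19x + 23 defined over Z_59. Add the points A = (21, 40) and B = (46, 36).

(11, 41)

(21, 40) + (46, 36). λ = (36 - 40)/(46 - 21) ≡ 55/25 mod 59. 25⁻¹ ≡ 26 (mod 59) since 25·26 = 650 ≡ 1, so λ ≡ 14.
  x = λ² - 21 - 46 = 196 - 67 ≡ 11; y = λ·(21 - 11) - 40 ≡ 41. → (11, 41)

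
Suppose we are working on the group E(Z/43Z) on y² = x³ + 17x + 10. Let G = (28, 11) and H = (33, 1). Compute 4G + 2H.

(11, 25)

First 4G:
Repeated addition: build up to 4G.
2G: tangent at (28, 11): λ = (3·28² + 17)/(2·11) ≡ 4/22. 22⁻¹ ≡ 2 (mod 43), so λ ≡ 4·2 ≡ 8.
  x = λ² - 28 - 28 = 64 - 56 ≡ 8; y = λ·(28 - 8) - 11 ≡ 20. → (8, 20)
3G: (8, 20) + (28, 11). λ = (11 - 20)/(28 - 8) ≡ 34/20 mod 43. 20⁻¹ ≡ 28 (mod 43) since 20·28 = 560 ≡ 1, so λ ≡ 6.
  x = λ² - 8 - 28 = 36 - 36 ≡ 0; y = λ·(8 - 0) - 20 ≡ 28. → (0, 28)
4G: (0, 28) + (28, 11). λ = (11 - 28)/(28 - 0) ≡ 26/28 mod 43. 28⁻¹ ≡ 20 (mod 43) since 28·20 = 560 ≡ 1, so λ ≡ 4.
  x = λ² - 0 - 28 = 16 - 28 ≡ 31; y = λ·(0 - 31) - 28 ≡ 20. → (31, 20)
4G = (31, 20).
Next 2H:
Repeated addition: build up to 2H.
2H: tangent at (33, 1): λ = (3·33² + 17)/(2·1) ≡ 16/2. 2⁻¹ ≡ 22 (mod 43) since 2·22 = 44 ≡ 1, so λ ≡ 16·22 ≡ 8.
  x = λ² - 33 - 33 = 64 - 66 ≡ 41; y = λ·(33 - 41) - 1 ≡ 21. → (41, 21)
2H = (41, 21).
Finally 4G + 2H:
(31, 20) + (41, 21). λ = (21 - 20)/(41 - 31) ≡ 1/10 mod 43. 10⁻¹ ≡ 13 (mod 43), so λ ≡ 13.
  x = λ² - 31 - 41 = 169 - 72 ≡ 11; y = λ·(31 - 11) - 20 ≡ 25. → (11, 25)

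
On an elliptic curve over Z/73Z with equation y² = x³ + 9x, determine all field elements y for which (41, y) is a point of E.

x³ + 9x + 0 = 69290 ≡ 13 (mod 73).
13 is a non-residue mod 73; no y exists.

none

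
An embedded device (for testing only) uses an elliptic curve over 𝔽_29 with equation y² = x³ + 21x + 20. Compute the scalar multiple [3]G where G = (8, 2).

(14, 19)

Repeated addition: build up to 3G.
2G: tangent at (8, 2): λ = (3·8² + 21)/(2·2) ≡ 10/4. 4⁻¹ ≡ 22 (mod 29) since 4·22 = 88 ≡ 1, so λ ≡ 10·22 ≡ 17.
  x = λ² - 8 - 8 = 289 - 16 ≡ 12; y = λ·(8 - 12) - 2 ≡ 17. → (12, 17)
3G: (12, 17) + (8, 2). λ = (2 - 17)/(8 - 12) ≡ 14/25 mod 29. 25⁻¹ ≡ 7 (mod 29) since 25·7 = 175 ≡ 1, so λ ≡ 11.
  x = λ² - 12 - 8 = 121 - 20 ≡ 14; y = λ·(12 - 14) - 17 ≡ 19. → (14, 19)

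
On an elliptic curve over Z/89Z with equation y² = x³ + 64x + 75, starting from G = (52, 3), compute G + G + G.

(9, 32)

Repeated addition: build up to 3G.
2G: tangent at (52, 3): λ = (3·52² + 64)/(2·3) ≡ 77/6. 6⁻¹ ≡ 15 (mod 89), so λ ≡ 77·15 ≡ 87.
  x = λ² - 52 - 52 = 7569 - 104 ≡ 78; y = λ·(52 - 78) - 3 ≡ 49. → (78, 49)
3G: (78, 49) + (52, 3). λ = (3 - 49)/(52 - 78) ≡ 43/63 mod 89. 63⁻¹ ≡ 65 (mod 89) since 63·65 = 4095 ≡ 1, so λ ≡ 36.
  x = λ² - 78 - 52 = 1296 - 130 ≡ 9; y = λ·(78 - 9) - 49 ≡ 32. → (9, 32)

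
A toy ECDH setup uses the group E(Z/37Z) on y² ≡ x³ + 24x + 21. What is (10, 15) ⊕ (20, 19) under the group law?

(10, 15) + (20, 19). λ = (19 - 15)/(20 - 10) ≡ 4/10 mod 37. 10⁻¹ ≡ 26 (mod 37) since 10·26 = 260 ≡ 1, so λ ≡ 30.
  x = λ² - 10 - 20 = 900 - 30 ≡ 19; y = λ·(10 - 19) - 15 ≡ 11. → (19, 11)

(19, 11)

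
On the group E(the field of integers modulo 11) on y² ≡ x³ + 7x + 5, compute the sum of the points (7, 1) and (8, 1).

(7, 1) + (8, 1). λ = (1 - 1)/(8 - 7) ≡ 0/1 mod 11. 1⁻¹ ≡ 1 (mod 11), so λ ≡ 0.
  x = λ² - 7 - 8 = 0 - 15 ≡ 7; y = λ·(7 - 7) - 1 ≡ 10. → (7, 10)

(7, 10)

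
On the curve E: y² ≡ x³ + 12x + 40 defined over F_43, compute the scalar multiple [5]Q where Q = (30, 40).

(23, 23)

Double-and-add on 5 = (101)₂. Start with Q = (30, 40) for the leading 1-bit.
double: tangent at (30, 40): λ = (3·30² + 12)/(2·40) ≡ 3/37. 37⁻¹ ≡ 7 (mod 43), so λ ≡ 3·7 ≡ 21.
  x = λ² - 30 - 30 = 441 - 60 ≡ 37; y = λ·(30 - 37) - 40 ≡ 28. → (37, 28)
double: tangent at (37, 28): λ = (3·37² + 12)/(2·28) ≡ 34/13. 13⁻¹ ≡ 10 (mod 43), so λ ≡ 34·10 ≡ 39.
  x = λ² - 37 - 37 = 1521 - 74 ≡ 28; y = λ·(37 - 28) - 28 ≡ 22. → (28, 22)
add Q: (28, 22) + (30, 40). λ = (40 - 22)/(30 - 28) ≡ 18/2 mod 43. 2⁻¹ ≡ 22 (mod 43) since 2·22 = 44 ≡ 1, so λ ≡ 9.
  x = λ² - 28 - 30 = 81 - 58 ≡ 23; y = λ·(28 - 23) - 22 ≡ 23. → (23, 23)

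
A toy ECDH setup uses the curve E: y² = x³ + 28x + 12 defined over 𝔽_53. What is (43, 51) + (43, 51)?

tangent at (43, 51): λ = (3·43² + 28)/(2·51) ≡ 10/49. 49⁻¹ ≡ 13 (mod 53), so λ ≡ 10·13 ≡ 24.
  x = λ² - 43 - 43 = 576 - 86 ≡ 13; y = λ·(43 - 13) - 51 ≡ 33. → (13, 33)

(13, 33)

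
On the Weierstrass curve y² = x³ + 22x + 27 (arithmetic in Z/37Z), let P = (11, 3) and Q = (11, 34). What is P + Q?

O

The two points share x = 11 and their y-coordinates satisfy 3 + 34 ≡ 0 (mod 37), so they are inverses. Their sum is O.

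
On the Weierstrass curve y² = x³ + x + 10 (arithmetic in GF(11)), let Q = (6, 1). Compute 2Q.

tangent at (6, 1): λ = (3·6² + 1)/(2·1) ≡ 10/2. 2⁻¹ ≡ 6 (mod 11) since 2·6 = 12 ≡ 1, so λ ≡ 10·6 ≡ 5.
  x = λ² - 6 - 6 = 25 - 12 ≡ 2; y = λ·(6 - 2) - 1 ≡ 8. → (2, 8)

(2, 8)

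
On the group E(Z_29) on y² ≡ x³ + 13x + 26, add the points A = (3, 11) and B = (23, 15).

(3, 11) + (23, 15). λ = (15 - 11)/(23 - 3) ≡ 4/20 mod 29. 20⁻¹ ≡ 16 (mod 29), so λ ≡ 6.
  x = λ² - 3 - 23 = 36 - 26 ≡ 10; y = λ·(3 - 10) - 11 ≡ 5. → (10, 5)

(10, 5)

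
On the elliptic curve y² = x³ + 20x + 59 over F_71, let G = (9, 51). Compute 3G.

Repeated addition: build up to 3G.
2G: tangent at (9, 51): λ = (3·9² + 20)/(2·51) ≡ 50/31. 31⁻¹ ≡ 55 (mod 71), so λ ≡ 50·55 ≡ 52.
  x = λ² - 9 - 9 = 2704 - 18 ≡ 59; y = λ·(9 - 59) - 51 ≡ 47. → (59, 47)
3G: (59, 47) + (9, 51). λ = (51 - 47)/(9 - 59) ≡ 4/21 mod 71. 21⁻¹ ≡ 44 (mod 71), so λ ≡ 34.
  x = λ² - 59 - 9 = 1156 - 68 ≡ 23; y = λ·(59 - 23) - 47 ≡ 41. → (23, 41)

(23, 41)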